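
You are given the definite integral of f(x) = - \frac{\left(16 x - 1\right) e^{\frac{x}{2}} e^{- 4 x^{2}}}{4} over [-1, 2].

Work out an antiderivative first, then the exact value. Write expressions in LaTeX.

f matches the chain-rule pattern g'(h)*h' with inner function h(x) = - 4 x^{2} + \frac{x}{2}; substituting u = h(x) collapses the integral.
F(x) = \frac{e^{- 4 x^{2} + \frac{x}{2}}}{2} is an antiderivative of f.
Check: d/dx[\frac{e^{- 4 x^{2} + \frac{x}{2}}}{2}] = - 4 x e^{\frac{x}{2}} e^{- 4 x^{2}} + \frac{e^{\frac{x}{2}} e^{- 4 x^{2}}}{4}, which equals f(x).
F(2) = \frac{1}{2 e^{15}}; F(-1) = \frac{1}{2 e^{\frac{9}{2}}}.
Integral = F(2) - F(-1) = - \frac{1}{2 e^{\frac{9}{2}}} + \frac{1}{2 e^{15}}.

Antiderivative: F(x) = \frac{e^{- 4 x^{2} + \frac{x}{2}}}{2}; value = - \frac{1}{2 e^{\frac{9}{2}}} + \frac{1}{2 e^{15}}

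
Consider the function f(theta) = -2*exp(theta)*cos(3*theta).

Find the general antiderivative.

Recover f(theta) by differentiating a candidate F(theta); any mismatch rules it out.
Check: d/dtheta[-3*exp(theta)*sin(3*theta)/5 - exp(theta)*cos(3*theta)/5] = -2*exp(theta)*cos(3*theta) = f(theta).

F(theta) = -3*exp(theta)*sin(3*theta)/5 - exp(theta)*cos(3*theta)/5 + C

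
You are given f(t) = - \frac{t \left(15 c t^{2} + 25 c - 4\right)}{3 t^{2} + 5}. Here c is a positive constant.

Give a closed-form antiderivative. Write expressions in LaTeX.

An antiderivative is F(t) = - \frac{15 c t^{2} - 4 \log{\left(t^{2} + \frac{5}{3} \right)}}{6}.

Differentiate the proposed F(t) back; it has to land on f(t) exactly.
Check: d/dt[- \frac{15 c t^{2} - 4 \log{\left(t^{2} + \frac{5}{3} \right)}}{6}] = \frac{- 15 c t^{3} - 25 c t + 4 t}{3 t^{2} + 5}, which equals f(t).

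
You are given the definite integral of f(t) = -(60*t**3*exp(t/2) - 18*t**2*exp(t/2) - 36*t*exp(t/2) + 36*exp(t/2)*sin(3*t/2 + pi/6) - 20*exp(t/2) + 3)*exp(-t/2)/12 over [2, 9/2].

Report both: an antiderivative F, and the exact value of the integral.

Differentiate the proposed F(t) back; it has to land on f(t) exactly.
F(t) = -5*t**4/4 + t**3/2 + 3*t**2/2 + 5*t/3 + 2*cos(3*t/2 + pi/6) + exp(-t/2)/2 is an antiderivative of f.
Check: d/dt[-5*t**4/4 + t**3/2 + 3*t**2/2 + 5*t/3 + 2*cos(3*t/2 + pi/6) + exp(-t/2)/2] = (-60*t**3*exp(t/2) + 18*t**2*exp(t/2) + 36*t*exp(t/2) - 36*exp(t/2)*sin(3*t/2 + pi/6) + 20*exp(t/2) - 3)*exp(-t/2)/12, which equals f(t).
F(9/2) = -27465/64 + exp(-9/4)/2 + 2*cos(pi/6 + 27/4); F(2) = -20/3 + 2*cos(pi/6 + 3) + exp(-1)/2.
Integral = F(9/2) - F(2) = -81115/192 - exp(-1)/2 + exp(-9/4)/2 + 2*cos(pi/6 + 27/4) - 2*cos(pi/6 + 3).

Antiderivative: F(t) = -5*t**4/4 + t**3/2 + 3*t**2/2 + 5*t/3 + 2*cos(3*t/2 + pi/6) + exp(-t/2)/2; value = -81115/192 - exp(-1)/2 + exp(-9/4)/2 + 2*cos(pi/6 + 27/4) - 2*cos(pi/6 + 3)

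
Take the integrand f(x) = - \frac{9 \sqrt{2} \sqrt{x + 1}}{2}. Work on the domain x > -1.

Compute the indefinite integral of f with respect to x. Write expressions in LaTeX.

Check any antiderivative F(x) by computing F'(x) and comparing it with f(x).
Check: d/dx[- \frac{3 \left(2 x + 2\right)^{\frac{3}{2}}}{2}] = - \frac{9 \sqrt{2} \sqrt{x + 1}}{2} = f(x).

F(x) = - \frac{3 \left(2 x + 2\right)^{\frac{3}{2}}}{2} + C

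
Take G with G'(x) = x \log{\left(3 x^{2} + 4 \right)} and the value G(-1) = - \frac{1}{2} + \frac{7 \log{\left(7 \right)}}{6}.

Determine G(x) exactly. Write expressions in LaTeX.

The proposed G(x) is checked by its d/dx: the result must match the given G'(x).
A general antiderivative is \frac{x^{2} \log{\left(3 x^{2} + 4 \right)}}{2} - \frac{x^{2}}{2} + \frac{2 \log{\left(3 x^{2} + 4 \right)}}{3} + C.
The condition gives C = - \frac{1}{2} + \frac{7 \log{\left(7 \right)}}{6} - (- \frac{1}{2} + \frac{7 \log{\left(7 \right)}}{6}) = 0.
So G(x) = \frac{x^{2} \log{\left(3 x^{2} + 4 \right)}}{2} - \frac{x^{2}}{2} + \frac{2 \log{\left(3 x^{2} + 4 \right)}}{3}.
Check: d/dx[\frac{x^{2} \log{\left(3 x^{2} + 4 \right)}}{2} - \frac{x^{2}}{2} + \frac{2 \log{\left(3 x^{2} + 4 \right)}}{3}] = x \log{\left(3 x^{2} + 4 \right)} = G'(x).

G(x) = \frac{x^{2} \log{\left(3 x^{2} + 4 \right)}}{2} - \frac{x^{2}}{2} + \frac{2 \log{\left(3 x^{2} + 4 \right)}}{3}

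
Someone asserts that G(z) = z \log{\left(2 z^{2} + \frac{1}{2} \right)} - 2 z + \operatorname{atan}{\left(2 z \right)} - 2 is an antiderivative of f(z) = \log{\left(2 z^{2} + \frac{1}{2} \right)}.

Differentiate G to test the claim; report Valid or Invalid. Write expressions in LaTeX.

d/dz[G] = \log{\left(2 z^{2} + \frac{1}{2} \right)}
This equals f(z) exactly, so the claim holds.

Valid - the claim checks out under differentiation.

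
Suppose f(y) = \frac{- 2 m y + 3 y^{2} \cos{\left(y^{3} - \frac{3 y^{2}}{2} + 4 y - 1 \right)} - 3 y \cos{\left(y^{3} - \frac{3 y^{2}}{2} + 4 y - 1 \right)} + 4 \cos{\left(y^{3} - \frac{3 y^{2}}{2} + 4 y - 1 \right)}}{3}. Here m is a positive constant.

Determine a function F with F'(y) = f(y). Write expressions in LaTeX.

An antiderivative F(y) passes only if d/dy[F] lands on f(y) exactly.
Check: d/dy[\frac{- m y^{2} + \sin{\left(y^{3} - \frac{3 y^{2}}{2} + 4 y - 1 \right)}}{3}] = - \frac{2 m y}{3} + y^{2} \cos{\left(y^{3} - \frac{3 y^{2}}{2} + 4 y - 1 \right)} - y \cos{\left(y^{3} - \frac{3 y^{2}}{2} + 4 y - 1 \right)} + \frac{4 \cos{\left(y^{3} - \frac{3 y^{2}}{2} + 4 y - 1 \right)}}{3}, which equals f(y).

An antiderivative is F(y) = \frac{- m y^{2} + \sin{\left(y^{3} - \frac{3 y^{2}}{2} + 4 y - 1 \right)}}{3}.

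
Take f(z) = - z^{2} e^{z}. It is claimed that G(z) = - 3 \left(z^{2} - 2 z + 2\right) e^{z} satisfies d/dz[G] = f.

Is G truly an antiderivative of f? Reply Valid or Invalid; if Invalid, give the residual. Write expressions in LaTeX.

d/dz[G] = - 3 z^{2} e^{z}
d/dz[G] - f(z) = - 2 z^{2} e^{z} != 0.

Invalid: d/dz[G] - f = - 2 z^{2} e^{z}, which is not 0.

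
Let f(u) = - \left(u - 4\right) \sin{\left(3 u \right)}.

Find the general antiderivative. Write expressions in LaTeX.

Recover f(u) by differentiating a candidate F(u); any mismatch rules it out.
Check: d/du[\frac{u \cos{\left(3 u \right)}}{3} - \frac{\sin{\left(3 u \right)}}{9} - \frac{4 \cos{\left(3 u \right)}}{3}] = - u \sin{\left(3 u \right)} + 4 \sin{\left(3 u \right)}, which equals f(u).

F(u) = \frac{u \cos{\left(3 u \right)}}{3} - \frac{\sin{\left(3 u \right)}}{9} - \frac{4 \cos{\left(3 u \right)}}{3} + C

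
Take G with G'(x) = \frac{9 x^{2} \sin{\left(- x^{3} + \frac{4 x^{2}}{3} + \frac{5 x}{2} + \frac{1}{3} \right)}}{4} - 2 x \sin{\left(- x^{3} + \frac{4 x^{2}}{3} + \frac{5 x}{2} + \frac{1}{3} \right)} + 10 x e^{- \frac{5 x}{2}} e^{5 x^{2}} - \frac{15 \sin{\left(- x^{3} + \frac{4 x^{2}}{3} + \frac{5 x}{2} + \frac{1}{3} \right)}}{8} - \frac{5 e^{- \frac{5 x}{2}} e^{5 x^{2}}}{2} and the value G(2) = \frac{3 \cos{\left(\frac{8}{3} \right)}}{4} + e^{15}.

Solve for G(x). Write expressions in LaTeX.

G(x) = \frac{4 e^{5 x^{2} - \frac{5 x}{2}} + 3 \cos{\left(- x^{3} + \frac{4 x^{2}}{3} + \frac{5 x}{2} + \frac{1}{3} \right)}}{4}

The integrand splits into summands that can be handled one at a time.
A general antiderivative is e^{5 x^{2} - \frac{5 x}{2}} + \frac{3 \cos{\left(- x^{3} + \frac{4 x^{2}}{3} + \frac{5 x}{2} + \frac{1}{3} \right)}}{4} + C.
The condition gives C = \frac{3 \cos{\left(\frac{8}{3} \right)}}{4} + e^{15} - (\frac{3 \cos{\left(\frac{8}{3} \right)}}{4} + e^{15}) = 0.
So G(x) = \frac{4 e^{5 x^{2} - \frac{5 x}{2}} + 3 \cos{\left(- x^{3} + \frac{4 x^{2}}{3} + \frac{5 x}{2} + \frac{1}{3} \right)}}{4}.
Check: d/dx[\frac{4 e^{5 x^{2} - \frac{5 x}{2}} + 3 \cos{\left(- x^{3} + \frac{4 x^{2}}{3} + \frac{5 x}{2} + \frac{1}{3} \right)}}{4}] = \frac{9 x^{2} \sin{\left(- x^{3} + \frac{4 x^{2}}{3} + \frac{5 x}{2} + \frac{1}{3} \right)}}{4} - 2 x \sin{\left(- x^{3} + \frac{4 x^{2}}{3} + \frac{5 x}{2} + \frac{1}{3} \right)} + 10 x e^{- \frac{5 x}{2}} e^{5 x^{2}} - \frac{15 \sin{\left(- x^{3} + \frac{4 x^{2}}{3} + \frac{5 x}{2} + \frac{1}{3} \right)}}{8} - \frac{5 e^{- \frac{5 x}{2}} e^{5 x^{2}}}{2} = G'(x).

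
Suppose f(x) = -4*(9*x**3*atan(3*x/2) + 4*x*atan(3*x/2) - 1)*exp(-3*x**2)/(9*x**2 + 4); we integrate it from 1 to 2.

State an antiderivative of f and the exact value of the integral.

Antiderivative: F(x) = 2*exp(-3*x**2)*atan(3*x/2)/3; value = -2*exp(-3)*atan(3/2)/3 + 2*exp(-12)*atan(3)/3

f has the shape u'v + uv' for u = 2*atan(3*x/2)/3 and v = exp(-3*x**2) — it is the derivative of the product u*v.
F(x) = 2*exp(-3*x**2)*atan(3*x/2)/3 is an antiderivative of f.
Check: d/dx[2*exp(-3*x**2)*atan(3*x/2)/3] = (-36*x**3*atan(3*x/2) - 16*x*atan(3*x/2) + 4)/(9*x**2*exp(3*x**2) + 4*exp(3*x**2)), which equals f(x).
F(2) = 2*exp(-12)*atan(3)/3; F(1) = 2*exp(-3)*atan(3/2)/3.
Integral = F(2) - F(1) = -2*exp(-3)*atan(3/2)/3 + 2*exp(-12)*atan(3)/3.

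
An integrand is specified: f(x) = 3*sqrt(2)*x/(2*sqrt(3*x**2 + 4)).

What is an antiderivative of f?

f matches the chain-rule pattern g'(h)*h' with inner function h(x) = 3*x**2/2 + 2; substituting u = h(x) collapses the integral.
Check: d/dx[sqrt(2)*sqrt(3*x**2 + 4)/2] = 3*sqrt(2)*x/(2*sqrt(3*x**2 + 4)) = f(x).

An antiderivative is F(x) = sqrt(2)*sqrt(3*x**2 + 4)/2.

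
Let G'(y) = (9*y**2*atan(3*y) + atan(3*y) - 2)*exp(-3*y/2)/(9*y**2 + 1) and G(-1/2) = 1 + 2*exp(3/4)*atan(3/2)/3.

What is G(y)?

G(y) = (3*exp(3*y/2) - 2*atan(3*y))*exp(-3*y/2)/3

Recognize the product-rule pattern: G'(y) = u'v + uv' with u = -2*atan(3*y)/3, v = exp(-3*y/2), so integration by parts undoes it.
A general antiderivative is -2*exp(-3*y/2)*atan(3*y)/3 + C.
The condition gives C = 1 + 2*exp(3/4)*atan(3/2)/3 - (2*exp(3/4)*atan(3/2)/3) = 1.
So G(y) = (3*exp(3*y/2) - 2*atan(3*y))*exp(-3*y/2)/3.
Check: d/dy[(3*exp(3*y/2) - 2*atan(3*y))*exp(-3*y/2)/3] = (9*y**2*atan(3*y) + atan(3*y) - 2)/(9*y**2*exp(3*y/2) + exp(3*y/2)), which equals G'(y).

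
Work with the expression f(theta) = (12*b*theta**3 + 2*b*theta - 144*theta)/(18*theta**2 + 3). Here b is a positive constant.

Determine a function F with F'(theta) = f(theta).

An antiderivative is F(theta) = b*theta**2/3 - 4*log(4*theta**2 + 2/3).

Any candidate F(theta) must reproduce f(theta) exactly when differentiated.
Check: d/dtheta[b*theta**2/3 - 4*log(4*theta**2 + 2/3)] = (12*b*theta**3 + 2*b*theta - 144*theta)/(18*theta**2 + 3) = f(theta).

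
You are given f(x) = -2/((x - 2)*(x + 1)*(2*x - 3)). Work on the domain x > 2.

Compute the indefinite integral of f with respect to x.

F(x) = -2*(5*log(x - 2) - 6*log(x - 3/2) + log(x + 1))/15 + C

Factor the denominator ((x - 2)*(x + 1)*(2*x - 3)) and decompose: f = 8/(5*(2*x - 3)) - 2/(15*(x + 1)) - 2/(3*(x - 2)); each piece integrates to a log, atan, or power term.
Check: d/dx[-2*(5*log(x - 2) - 6*log(x - 3/2) + log(x + 1))/15] = -2/(2*x**3 - 5*x**2 - x + 6), which equals f(x).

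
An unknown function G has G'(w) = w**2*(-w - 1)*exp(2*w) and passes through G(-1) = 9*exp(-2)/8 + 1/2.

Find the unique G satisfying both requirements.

Recognize the product-rule pattern: G'(w) = u'v + uv' with u = -w**3/2 + w**2/4 - w/4 + 1/8, v = exp(2*w), so integration by parts undoes it.
A general antiderivative is (-4*w**3 + 2*w**2 - 2*w + 1)*exp(2*w)/8 + C.
The condition gives C = 9*exp(-2)/8 + 1/2 - (9*exp(-2)/8) = 1/2.
So G(w) = -(4*w**3*exp(2*w) - 2*w**2*exp(2*w) + 2*w*exp(2*w) - exp(2*w) - 4)/8.
Check: d/dw[-(4*w**3*exp(2*w) - 2*w**2*exp(2*w) + 2*w*exp(2*w) - exp(2*w) - 4)/8] = -w**3*exp(2*w) - w**2*exp(2*w), which equals G'(w).

G(w) = -(4*w**3*exp(2*w) - 2*w**2*exp(2*w) + 2*w*exp(2*w) - exp(2*w) - 4)/8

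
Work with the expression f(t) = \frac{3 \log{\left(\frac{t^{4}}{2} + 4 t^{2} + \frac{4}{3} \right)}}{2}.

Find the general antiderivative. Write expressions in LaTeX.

An antiderivative F(t) passes only if d/dt[F] lands on f(t) exactly.
Check: d/dt[\frac{3 t \log{\left(\frac{t^{4}}{2} + 4 t^{2} + \frac{4}{3} \right)}}{2} - 6 t + 2 \sqrt{9 - \frac{3 \sqrt{30}}{2}} \operatorname{atan}{\left(\frac{\sqrt{6} t}{2 \sqrt{6 - \sqrt{30}}} \right)} + 2 \sqrt{\frac{3 \sqrt{30}}{2} + 9} \operatorname{atan}{\left(\frac{\sqrt{6} t}{2 \sqrt{\sqrt{30} + 6}} \right)}] = \frac{3 \log{\left(\frac{t^{4}}{2} + 4 t^{2} + \frac{4}{3} \right)}}{2} = f(t).

F(t) = \frac{3 t \log{\left(\frac{t^{4}}{2} + 4 t^{2} + \frac{4}{3} \right)}}{2} - 6 t + 2 \sqrt{9 - \frac{3 \sqrt{30}}{2}} \operatorname{atan}{\left(\frac{\sqrt{6} t}{2 \sqrt{6 - \sqrt{30}}} \right)} + 2 \sqrt{\frac{3 \sqrt{30}}{2} + 9} \operatorname{atan}{\left(\frac{\sqrt{6} t}{2 \sqrt{\sqrt{30} + 6}} \right)} + C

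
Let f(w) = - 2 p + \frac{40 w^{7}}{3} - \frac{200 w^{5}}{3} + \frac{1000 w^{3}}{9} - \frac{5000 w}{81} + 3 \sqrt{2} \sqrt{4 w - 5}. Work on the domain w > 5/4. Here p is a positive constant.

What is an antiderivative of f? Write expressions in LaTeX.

The integrand splits into summands that can be handled one at a time.
Check: d/dw[- \frac{972 p w - 810 w^{8} + 5400 w^{6} - 13500 w^{4} + 15000 w^{2} - 972 \sqrt{2} w \sqrt{4 w - 5} + 1215 \sqrt{2} \sqrt{4 w - 5} - 6250}{486}] = \frac{- 162 p \sqrt{4 w - 5} + 1080 w^{7} \sqrt{4 w - 5} - 5400 w^{5} \sqrt{4 w - 5} + 9000 w^{3} \sqrt{4 w - 5} - 5000 w \sqrt{4 w - 5} + 972 \sqrt{2} w - 1215 \sqrt{2}}{81 \sqrt{4 w - 5}}, which equals f(w).

An antiderivative is F(w) = - \frac{972 p w - 810 w^{8} + 5400 w^{6} - 13500 w^{4} + 15000 w^{2} - 972 \sqrt{2} w \sqrt{4 w - 5} + 1215 \sqrt{2} \sqrt{4 w - 5} - 6250}{486}.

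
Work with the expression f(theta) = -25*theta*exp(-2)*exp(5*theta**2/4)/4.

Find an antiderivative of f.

An antiderivative is F(theta) = -5*exp(-2)*exp(5*theta**2/4)/2.

f matches the chain-rule pattern g'(h)*h' with inner function h(theta) = 5*theta**2/4 - 2; substituting u = h(theta) collapses the integral.
Check: d/dtheta[-5*exp(-2)*exp(5*theta**2/4)/2] = -25*theta*exp(-2)*exp(5*theta**2/4)/4 = f(theta).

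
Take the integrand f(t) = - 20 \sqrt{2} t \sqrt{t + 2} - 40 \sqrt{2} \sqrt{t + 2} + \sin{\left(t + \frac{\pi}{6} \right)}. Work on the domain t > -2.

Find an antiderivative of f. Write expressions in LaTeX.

Integrate term by term and add the pieces.
Check: d/dt[- 8 t^{2} \sqrt{2 t + 4} - 32 t \sqrt{2 t + 4} - 32 \sqrt{2 t + 4} - \cos{\left(t + \frac{\pi}{6} \right)}] = \frac{- 20 \sqrt{2} t^{2} - 80 \sqrt{2} t + \sqrt{t + 2} \sin{\left(t + \frac{\pi}{6} \right)} - 80 \sqrt{2}}{\sqrt{t + 2}}, which equals f(t).

An antiderivative is F(t) = - 8 t^{2} \sqrt{2 t + 4} - 32 t \sqrt{2 t + 4} - 32 \sqrt{2 t + 4} - \cos{\left(t + \frac{\pi}{6} \right)}.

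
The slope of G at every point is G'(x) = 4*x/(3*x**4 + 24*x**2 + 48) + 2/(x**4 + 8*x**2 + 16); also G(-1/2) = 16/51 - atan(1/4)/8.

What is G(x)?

Integrate term by term and add the pieces.
A general antiderivative is (3*x - 8)/(12*x**2 + 48) + atan(x/2)/8 + C.
The condition gives C = 16/51 - atan(1/4)/8 - (-19/102 - atan(1/4)/8) = 1/2.
So G(x) = (3*x - 8)/(12*x**2 + 48) + atan(x/2)/8 + 1/2.
Check: d/dx[(3*x - 8)/(12*x**2 + 48) + atan(x/2)/8 + 1/2] = (4*x + 6)/(3*x**4 + 24*x**2 + 48), which equals G'(x).

G(x) = (3*x - 8)/(12*x**2 + 48) + atan(x/2)/8 + 1/2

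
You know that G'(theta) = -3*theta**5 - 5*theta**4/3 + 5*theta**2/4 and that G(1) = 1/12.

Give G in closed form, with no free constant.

G(theta) = -(6*theta**6 + 4*theta**5 - 5*theta**3 - 6)/12

The integrand splits into summands that can be handled one at a time.
A general antiderivative is -theta**6/2 - theta**5/3 + 5*theta**3/12 + C.
The condition gives C = 1/12 - (-5/12) = 1/2.
So G(theta) = -(6*theta**6 + 4*theta**5 - 5*theta**3 - 6)/12.
Check: d/dtheta[-(6*theta**6 + 4*theta**5 - 5*theta**3 - 6)/12] = -3*theta**5 - 5*theta**4/3 + 5*theta**2/4 = G'(theta).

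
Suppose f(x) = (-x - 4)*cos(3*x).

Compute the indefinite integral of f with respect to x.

F(x) = -x*sin(3*x)/3 - 4*sin(3*x)/3 - cos(3*x)/9 + C

Differentiate the proposed F(x) back; it has to land on f(x) exactly.
Check: d/dx[-x*sin(3*x)/3 - 4*sin(3*x)/3 - cos(3*x)/9] = -x*cos(3*x) - 4*cos(3*x), which equals f(x).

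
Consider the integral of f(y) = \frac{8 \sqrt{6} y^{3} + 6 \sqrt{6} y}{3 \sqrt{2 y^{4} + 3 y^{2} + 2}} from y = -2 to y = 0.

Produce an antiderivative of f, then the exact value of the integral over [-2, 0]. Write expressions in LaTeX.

Antiderivative: F(y) = 4 \sqrt{\frac{y^{4}}{3} + \frac{y^{2}}{2} + \frac{1}{3}}; value = - \frac{4 \sqrt{69}}{3} + \frac{4 \sqrt{3}}{3}

f matches the chain-rule pattern g'(h)*h' with inner function h(y) = \frac{y^{4}}{3} + \frac{y^{2}}{2} + \frac{1}{3}; substituting u = h(y) collapses the integral.
F(y) = 4 \sqrt{\frac{y^{4}}{3} + \frac{y^{2}}{2} + \frac{1}{3}} is an antiderivative of f.
Check: d/dy[4 \sqrt{\frac{y^{4}}{3} + \frac{y^{2}}{2} + \frac{1}{3}}] = \frac{8 \sqrt{6} y^{3} + 6 \sqrt{6} y}{3 \sqrt{2 y^{4} + 3 y^{2} + 2}} = f(y).
F(0) = \frac{4 \sqrt{3}}{3}; F(-2) = \frac{4 \sqrt{69}}{3}.
Integral = F(0) - F(-2) = - \frac{4 \sqrt{69}}{3} + \frac{4 \sqrt{3}}{3}.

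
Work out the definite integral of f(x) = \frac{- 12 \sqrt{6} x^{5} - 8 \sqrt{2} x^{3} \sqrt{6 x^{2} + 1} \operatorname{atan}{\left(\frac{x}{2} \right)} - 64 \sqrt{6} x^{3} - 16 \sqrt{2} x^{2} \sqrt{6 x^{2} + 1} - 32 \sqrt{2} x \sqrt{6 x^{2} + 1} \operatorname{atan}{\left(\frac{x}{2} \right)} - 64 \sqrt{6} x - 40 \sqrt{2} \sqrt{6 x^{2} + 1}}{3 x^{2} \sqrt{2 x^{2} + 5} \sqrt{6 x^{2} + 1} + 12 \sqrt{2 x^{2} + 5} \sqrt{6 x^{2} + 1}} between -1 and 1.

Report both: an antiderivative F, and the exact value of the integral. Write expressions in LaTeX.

f has the shape u'v + uv' for u = 2 \sqrt{x^{2} + \frac{5}{2}} and v = - \frac{\sqrt{2 x^{2} + \frac{1}{3}}}{2} - \frac{4 \operatorname{atan}{\left(\frac{x}{2} \right)}}{3} — it is the derivative of the product u*v.
F(x) = - \sqrt{x^{2} + \frac{5}{2}} \sqrt{2 x^{2} + \frac{1}{3}} - \frac{8 \sqrt{x^{2} + \frac{5}{2}} \operatorname{atan}{\left(\frac{x}{2} \right)}}{3} is an antiderivative of f.
Check: d/dx[- \sqrt{x^{2} + \frac{5}{2}} \sqrt{2 x^{2} + \frac{1}{3}} - \frac{8 \sqrt{x^{2} + \frac{5}{2}} \operatorname{atan}{\left(\frac{x}{2} \right)}}{3}] = \frac{- 36 \sqrt{2} x^{5} \sqrt{2 x^{2} + 5} - 8 \sqrt{6} x^{3} \sqrt{2 x^{2} + 5} \sqrt{6 x^{2} + 1} \operatorname{atan}{\left(\frac{x}{2} \right)} - 192 \sqrt{2} x^{3} \sqrt{2 x^{2} + 5} - 16 \sqrt{6} x^{2} \sqrt{2 x^{2} + 5} \sqrt{6 x^{2} + 1} - 32 \sqrt{6} x \sqrt{2 x^{2} + 5} \sqrt{6 x^{2} + 1} \operatorname{atan}{\left(\frac{x}{2} \right)} - 192 \sqrt{2} x \sqrt{2 x^{2} + 5} - 40 \sqrt{6} \sqrt{2 x^{2} + 5} \sqrt{6 x^{2} + 1}}{6 \sqrt{3} x^{4} \sqrt{6 x^{2} + 1} + 39 \sqrt{3} x^{2} \sqrt{6 x^{2} + 1} + 60 \sqrt{3} \sqrt{6 x^{2} + 1}}, which equals f(x).
F(1) = - \frac{7 \sqrt{6}}{6} - \frac{4 \sqrt{14} \operatorname{atan}{\left(\frac{1}{2} \right)}}{3}; F(-1) = - \frac{7 \sqrt{6}}{6} + \frac{4 \sqrt{14} \operatorname{atan}{\left(\frac{1}{2} \right)}}{3}.
Integral = F(1) - F(-1) = - \frac{8 \sqrt{14} \operatorname{atan}{\left(\frac{1}{2} \right)}}{3}.

Antiderivative: F(x) = - \sqrt{x^{2} + \frac{5}{2}} \sqrt{2 x^{2} + \frac{1}{3}} - \frac{8 \sqrt{x^{2} + \frac{5}{2}} \operatorname{atan}{\left(\frac{x}{2} \right)}}{3}; value = - \frac{8 \sqrt{14} \operatorname{atan}{\left(\frac{1}{2} \right)}}{3}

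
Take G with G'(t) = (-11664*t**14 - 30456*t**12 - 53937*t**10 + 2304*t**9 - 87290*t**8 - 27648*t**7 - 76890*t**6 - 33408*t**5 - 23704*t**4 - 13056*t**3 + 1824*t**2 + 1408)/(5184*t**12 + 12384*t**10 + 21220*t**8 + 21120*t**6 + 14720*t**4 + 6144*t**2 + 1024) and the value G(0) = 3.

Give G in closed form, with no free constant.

G(t) = (-32*t**4 - 3*t**3*(9*t**2 + 4)*(4*t**4 + 3*t**2 + 4) - 24*t**2 - 2*t*(9*t**2 + 4)*(4*t**4 + 3*t**2 + 4) + 6*(5*t + 4)*(9*t**2 + 4) + 8*(9*t**2 + 4)*(4*t**4 + 3*t**2 + 4) - 32)/(4*(9*t**2 + 4)*(4*t**4 + 3*t**2 + 4))

Any candidate G(t) must reproduce the stated G'(t) exactly.
A general antiderivative is -3*t**3/4 - t/2 + (5*t/4 + 1)/(2*t**4/3 + t**2/2 + 2/3) - 1/(3*(3*t**2/2 + 2/3)) + C.
The condition gives C = 3 - (1) = 2.
So G(t) = (-32*t**4 - 3*t**3*(9*t**2 + 4)*(4*t**4 + 3*t**2 + 4) - 24*t**2 - 2*t*(9*t**2 + 4)*(4*t**4 + 3*t**2 + 4) + 6*(5*t + 4)*(9*t**2 + 4) + 8*(9*t**2 + 4)*(4*t**4 + 3*t**2 + 4) - 32)/(4*(9*t**2 + 4)*(4*t**4 + 3*t**2 + 4)).
Check: d/dt[(-32*t**4 - 3*t**3*(9*t**2 + 4)*(4*t**4 + 3*t**2 + 4) - 24*t**2 - 2*t*(9*t**2 + 4)*(4*t**4 + 3*t**2 + 4) + 6*(5*t + 4)*(9*t**2 + 4) + 8*(9*t**2 + 4)*(4*t**4 + 3*t**2 + 4) - 32)/(4*(9*t**2 + 4)*(4*t**4 + 3*t**2 + 4))] = (-11664*t**14 - 30456*t**12 - 53937*t**10 + 2304*t**9 - 87290*t**8 - 27648*t**7 - 76890*t**6 - 33408*t**5 - 23704*t**4 - 13056*t**3 + 1824*t**2 + 1408)/(5184*t**12 + 12384*t**10 + 21220*t**8 + 21120*t**6 + 14720*t**4 + 6144*t**2 + 1024) = G'(t).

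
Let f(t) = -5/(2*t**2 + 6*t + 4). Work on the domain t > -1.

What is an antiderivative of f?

An antiderivative is F(t) = -5*(log(t + 1) - log(t + 2))/2.

Factor the denominator (2*(t + 1)*(t + 2)) and decompose: f = 5/(2*(t + 2)) - 5/(2*(t + 1)); each piece integrates to a log, atan, or power term.
Check: d/dt[-5*(log(t + 1) - log(t + 2))/2] = -5/(2*t**2 + 6*t + 4) = f(t).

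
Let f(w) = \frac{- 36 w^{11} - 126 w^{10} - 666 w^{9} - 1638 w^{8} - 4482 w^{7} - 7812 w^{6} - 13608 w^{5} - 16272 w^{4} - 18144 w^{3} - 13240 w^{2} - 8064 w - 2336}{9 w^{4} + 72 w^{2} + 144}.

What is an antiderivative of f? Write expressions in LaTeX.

Since d/dw undoes antidifferentiation here, F'(w) = f(w) is required of F(w).
Check: d/dw[\frac{- 16 w - 9 \left(w^{2} + 4\right) \left(w^{2} + w + 2\right)^{4}}{18 \left(w^{2} + 4\right)}] = \frac{- 36 w^{11} - 126 w^{10} - 666 w^{9} - 1638 w^{8} - 4482 w^{7} - 7812 w^{6} - 13608 w^{5} - 16272 w^{4} - 18144 w^{3} - 13240 w^{2} - 8064 w - 2336}{9 w^{4} + 72 w^{2} + 144} = f(w).

An antiderivative is F(w) = \frac{- 16 w - 9 \left(w^{2} + 4\right) \left(w^{2} + w + 2\right)^{4}}{18 \left(w^{2} + 4\right)}.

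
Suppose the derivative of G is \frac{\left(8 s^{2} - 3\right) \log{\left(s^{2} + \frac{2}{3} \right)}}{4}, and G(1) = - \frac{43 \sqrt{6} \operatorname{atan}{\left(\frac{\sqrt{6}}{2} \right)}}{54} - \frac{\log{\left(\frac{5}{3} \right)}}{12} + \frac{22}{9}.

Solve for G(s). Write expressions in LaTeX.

Any candidate G(s) must reproduce the stated G'(s) exactly.
A general antiderivative is - \frac{4 s^{3}}{9} + \frac{43 s}{18} + \left(\frac{2 s^{3}}{3} - \frac{3 s}{4}\right) \log{\left(s^{2} + \frac{2}{3} \right)} - \frac{43 \sqrt{6} \operatorname{atan}{\left(\frac{\sqrt{6} s}{2} \right)}}{54} + C.
The condition gives C = - \frac{43 \sqrt{6} \operatorname{atan}{\left(\frac{\sqrt{6}}{2} \right)}}{54} - \frac{\log{\left(\frac{5}{3} \right)}}{12} + \frac{22}{9} - (- \frac{43 \sqrt{6} \operatorname{atan}{\left(\frac{\sqrt{6}}{2} \right)}}{54} - \frac{\log{\left(\frac{5}{3} \right)}}{12} + \frac{35}{18}) = \frac{1}{2}.
So G(s) = - \frac{4 s^{3}}{9} + \frac{43 s}{18} + \left(\frac{2 s^{3}}{3} - \frac{3 s}{4}\right) \log{\left(s^{2} + \frac{2}{3} \right)} - \frac{43 \sqrt{6} \operatorname{atan}{\left(\frac{\sqrt{6} s}{2} \right)}}{54} + \frac{1}{2}.
Check: d/ds[- \frac{4 s^{3}}{9} + \frac{43 s}{18} + \left(\frac{2 s^{3}}{3} - \frac{3 s}{4}\right) \log{\left(s^{2} + \frac{2}{3} \right)} - \frac{43 \sqrt{6} \operatorname{atan}{\left(\frac{\sqrt{6} s}{2} \right)}}{54} + \frac{1}{2}] = 2 s^{2} \log{\left(s^{2} + \frac{2}{3} \right)} - \frac{3 \log{\left(s^{2} + \frac{2}{3} \right)}}{4}, which equals G'(s).

G(s) = - \frac{4 s^{3}}{9} + \frac{43 s}{18} + \left(\frac{2 s^{3}}{3} - \frac{3 s}{4}\right) \log{\left(s^{2} + \frac{2}{3} \right)} - \frac{43 \sqrt{6} \operatorname{atan}{\left(\frac{\sqrt{6} s}{2} \right)}}{54} + \frac{1}{2}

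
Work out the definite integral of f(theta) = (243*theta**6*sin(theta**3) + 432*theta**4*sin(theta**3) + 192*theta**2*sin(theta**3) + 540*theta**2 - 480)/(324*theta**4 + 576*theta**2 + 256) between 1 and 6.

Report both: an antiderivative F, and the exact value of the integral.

Antiderivative: F(theta) = -5*theta/(2*(3*theta**2/2 + 4/3)) - cos(theta**3)/4; value = cos(1)/4 - cos(216)/4 + 1725/2822

Recover f(theta) by differentiating a candidate F(theta); any mismatch rules it out.
F(theta) = -5*theta/(2*(3*theta**2/2 + 4/3)) - cos(theta**3)/4 is an antiderivative of f.
Check: d/dtheta[-5*theta/(2*(3*theta**2/2 + 4/3)) - cos(theta**3)/4] = (243*theta**6*sin(theta**3) + 432*theta**4*sin(theta**3) + 192*theta**2*sin(theta**3) + 540*theta**2 - 480)/(324*theta**4 + 576*theta**2 + 256) = f(theta).
F(6) = -45/166 - cos(216)/4; F(1) = -15/17 - cos(1)/4.
Integral = F(6) - F(1) = cos(1)/4 - cos(216)/4 + 1725/2822.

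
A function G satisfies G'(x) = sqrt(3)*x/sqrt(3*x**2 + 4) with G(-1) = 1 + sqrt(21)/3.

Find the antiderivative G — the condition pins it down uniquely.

G(x) = sqrt(x**2 + 4/3) + 1

The substitution u = x**2 + 4/3 works: G'(x) is exactly (dG/du)*(du/dx) for that inner function.
A general antiderivative is sqrt(x**2 + 4/3) + C.
The condition gives C = 1 + sqrt(21)/3 - (sqrt(21)/3) = 1.
So G(x) = sqrt(x**2 + 4/3) + 1.
Check: d/dx[sqrt(x**2 + 4/3) + 1] = sqrt(3)*x/sqrt(3*x**2 + 4) = G'(x).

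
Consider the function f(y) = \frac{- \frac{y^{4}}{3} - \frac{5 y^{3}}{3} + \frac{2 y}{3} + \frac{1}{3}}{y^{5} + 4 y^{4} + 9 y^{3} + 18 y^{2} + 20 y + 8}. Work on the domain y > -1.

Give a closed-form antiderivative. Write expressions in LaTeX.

The denominator factors as 3 \left(y + 1\right)^{2} \left(y + 2\right) \left(y^{2} + 4\right); partial fractions split f into directly integrable pieces: - \frac{293 y - 298}{600 \left(y^{2} + 4\right)} + \frac{7}{8 \left(y + 2\right)} - \frac{18}{25 \left(y + 1\right)} + \frac{1}{5 \left(y + 1\right)^{2}}.
Check: d/dy[- \frac{18 \log{\left(y + 1 \right)}}{25} + \frac{7 \log{\left(y + 2 \right)}}{8} - \frac{293 \log{\left(y^{2} + 4 \right)}}{1200} + \frac{149 \operatorname{atan}{\left(\frac{y}{2} \right)}}{600} - \frac{1}{5 y + 5}] = \frac{- y^{4} - 5 y^{3} + 2 y + 1}{3 y^{5} + 12 y^{4} + 27 y^{3} + 54 y^{2} + 60 y + 24}, which equals f(y).

An antiderivative is F(y) = - \frac{18 \log{\left(y + 1 \right)}}{25} + \frac{7 \log{\left(y + 2 \right)}}{8} - \frac{293 \log{\left(y^{2} + 4 \right)}}{1200} + \frac{149 \operatorname{atan}{\left(\frac{y}{2} \right)}}{600} - \frac{1}{5 y + 5}.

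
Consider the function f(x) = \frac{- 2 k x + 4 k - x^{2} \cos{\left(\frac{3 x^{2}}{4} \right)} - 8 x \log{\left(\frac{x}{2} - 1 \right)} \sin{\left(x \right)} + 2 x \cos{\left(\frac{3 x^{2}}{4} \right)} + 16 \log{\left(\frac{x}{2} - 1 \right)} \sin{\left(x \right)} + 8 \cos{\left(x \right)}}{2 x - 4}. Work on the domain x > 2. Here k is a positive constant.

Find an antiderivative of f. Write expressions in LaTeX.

Recover f(x) by differentiating a candidate F(x); any mismatch rules it out.
Check: d/dx[- k x + 4 \log{\left(\frac{x}{2} - 1 \right)} \cos{\left(x \right)} - \frac{\sin{\left(\frac{3 x^{2}}{4} \right)}}{3}] = \frac{- 2 k x + 4 k - x^{2} \cos{\left(\frac{3 x^{2}}{4} \right)} - 8 x \log{\left(\frac{x}{2} - 1 \right)} \sin{\left(x \right)} + 2 x \cos{\left(\frac{3 x^{2}}{4} \right)} + 16 \log{\left(\frac{x}{2} - 1 \right)} \sin{\left(x \right)} + 8 \cos{\left(x \right)}}{2 x - 4} = f(x).

An antiderivative is F(x) = - k x + 4 \log{\left(\frac{x}{2} - 1 \right)} \cos{\left(x \right)} - \frac{\sin{\left(\frac{3 x^{2}}{4} \right)}}{3}.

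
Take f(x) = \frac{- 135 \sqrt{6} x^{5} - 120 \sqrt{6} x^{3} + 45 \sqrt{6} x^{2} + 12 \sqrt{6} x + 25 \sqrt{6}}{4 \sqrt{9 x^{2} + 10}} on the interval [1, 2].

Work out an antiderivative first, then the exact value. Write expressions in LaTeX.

Recognize the product-rule pattern: f = u'v + uv' with u = 3 \sqrt{\frac{3 x^{2}}{2} + \frac{5}{3}}, v = - \frac{3 x^{4}}{2} + \frac{5 x}{4} + \frac{2}{3}, so integration by parts undoes it.
F(x) = - \frac{3 \sqrt{6} x^{4} \sqrt{9 x^{2} + 10}}{4} + \frac{5 \sqrt{6} x \sqrt{9 x^{2} + 10}}{8} + \frac{\sqrt{6} \sqrt{9 x^{2} + 10}}{3} is an antiderivative of f.
Check: d/dx[- \frac{3 \sqrt{6} x^{4} \sqrt{9 x^{2} + 10}}{4} + \frac{5 \sqrt{6} x \sqrt{9 x^{2} + 10}}{8} + \frac{\sqrt{6} \sqrt{9 x^{2} + 10}}{3}] = \frac{- 135 \sqrt{6} x^{5} - 120 \sqrt{6} x^{3} + 45 \sqrt{6} x^{2} + 12 \sqrt{6} x + 25 \sqrt{6}}{4 \sqrt{9 x^{2} + 10}} = f(x).
F(2) = - \frac{125 \sqrt{69}}{6}; F(1) = \frac{5 \sqrt{114}}{24}.
Integral = F(2) - F(1) = - \frac{125 \sqrt{69}}{6} - \frac{5 \sqrt{114}}{24}.

Antiderivative: F(x) = - \frac{3 \sqrt{6} x^{4} \sqrt{9 x^{2} + 10}}{4} + \frac{5 \sqrt{6} x \sqrt{9 x^{2} + 10}}{8} + \frac{\sqrt{6} \sqrt{9 x^{2} + 10}}{3}; value = - \frac{125 \sqrt{69}}{6} - \frac{5 \sqrt{114}}{24}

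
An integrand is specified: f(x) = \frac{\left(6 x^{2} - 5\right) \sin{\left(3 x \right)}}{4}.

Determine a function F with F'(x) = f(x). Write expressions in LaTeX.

A candidate is checked by its d/dx: the result must match f(x).
Check: d/dx[- \frac{18 x^{2} \cos{\left(3 x \right)} - 12 x \sin{\left(3 x \right)} - 19 \cos{\left(3 x \right)}}{36}] = \frac{3 x^{2} \sin{\left(3 x \right)}}{2} - \frac{5 \sin{\left(3 x \right)}}{4}, which equals f(x).

An antiderivative is F(x) = - \frac{18 x^{2} \cos{\left(3 x \right)} - 12 x \sin{\left(3 x \right)} - 19 \cos{\left(3 x \right)}}{36}.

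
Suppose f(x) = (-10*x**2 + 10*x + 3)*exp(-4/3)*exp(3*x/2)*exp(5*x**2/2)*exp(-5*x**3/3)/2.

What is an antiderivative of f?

f matches the chain-rule pattern g'(h)*h' with inner function h(x) = -5*x**3/3 + 5*x**2/2 + 3*x/2 - 4/3; substituting u = h(x) collapses the integral.
Check: d/dx[exp(-4/3)*exp(3*x/2)*exp(5*x**2/2)*exp(-5*x**3/3)] = (-10*x**2*exp(3*x/2)*exp(5*x**2/2) + 10*x*exp(3*x/2)*exp(5*x**2/2) + 3*exp(3*x/2)*exp(5*x**2/2))*exp(-4/3)*exp(-5*x**3/3)/2, which equals f(x).

An antiderivative is F(x) = exp(-4/3)*exp(3*x/2)*exp(5*x**2/2)*exp(-5*x**3/3).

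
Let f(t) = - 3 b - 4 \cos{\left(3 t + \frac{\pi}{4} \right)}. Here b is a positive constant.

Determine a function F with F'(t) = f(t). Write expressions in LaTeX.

An antiderivative is F(t) = \frac{- 9 b t - 4 \sin{\left(3 t + \frac{\pi}{4} \right)}}{3}.

Recover f(t) by differentiating a candidate F(t); any mismatch rules it out.
Check: d/dt[\frac{- 9 b t - 4 \sin{\left(3 t + \frac{\pi}{4} \right)}}{3}] = - 3 b - 4 \cos{\left(3 t + \frac{\pi}{4} \right)} = f(t).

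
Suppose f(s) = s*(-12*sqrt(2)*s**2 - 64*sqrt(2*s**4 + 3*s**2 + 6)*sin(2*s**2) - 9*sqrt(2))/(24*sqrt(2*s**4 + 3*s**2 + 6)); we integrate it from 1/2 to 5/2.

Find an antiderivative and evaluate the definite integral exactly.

Antiderivative: F(s) = -sqrt(s**4 + 3*s**2/2 + 3)/4 + 2*cos(2*s**2)/3; value = -sqrt(823)/16 - 2*cos(1/2)/3 + sqrt(55)/16 + 2*cos(25/2)/3

For F(s) to be correct the identity F'(s) - f(s) = 0 must hold.
F(s) = -sqrt(s**4 + 3*s**2/2 + 3)/4 + 2*cos(2*s**2)/3 is an antiderivative of f.
Check: d/ds[-sqrt(s**4 + 3*s**2/2 + 3)/4 + 2*cos(2*s**2)/3] = (-12*sqrt(2)*s**3 - 64*s*sqrt(2*s**4 + 3*s**2 + 6)*sin(2*s**2) - 9*sqrt(2)*s)/(24*sqrt(2*s**4 + 3*s**2 + 6)), which equals f(s).
F(5/2) = -sqrt(823)/16 + 2*cos(25/2)/3; F(1/2) = -sqrt(55)/16 + 2*cos(1/2)/3.
Integral = F(5/2) - F(1/2) = -sqrt(823)/16 - 2*cos(1/2)/3 + sqrt(55)/16 + 2*cos(25/2)/3.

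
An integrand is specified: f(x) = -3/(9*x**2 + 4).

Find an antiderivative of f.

An antiderivative is F(x) = -atan(3*x/2)/2.

For F(x) to be correct the identity F'(x) - f(x) = 0 must hold.
Check: d/dx[-atan(3*x/2)/2] = -3/(9*x**2 + 4) = f(x).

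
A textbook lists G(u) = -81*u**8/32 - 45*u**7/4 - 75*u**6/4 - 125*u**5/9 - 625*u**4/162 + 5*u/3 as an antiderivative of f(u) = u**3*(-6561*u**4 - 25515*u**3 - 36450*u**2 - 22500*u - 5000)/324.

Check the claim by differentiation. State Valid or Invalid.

d/du[G] = -81*u**7/4 - 315*u**6/4 - 225*u**5/2 - 625*u**4/9 - 1250*u**3/81 + 5/3
d/du[G] - f(u) = 5/3 != 0.

Invalid: d/du[G] - f = 5/3, which is not 0.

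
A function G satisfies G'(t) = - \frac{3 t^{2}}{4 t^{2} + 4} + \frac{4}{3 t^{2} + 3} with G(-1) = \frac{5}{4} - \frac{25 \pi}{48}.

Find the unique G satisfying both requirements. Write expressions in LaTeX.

G(t) = - \frac{3 t}{4} + \frac{25 \operatorname{atan}{\left(t \right)}}{12} + \frac{1}{2}

The integrand splits into summands that can be handled one at a time.
A general antiderivative is - \frac{3 t}{4} + \frac{25 \operatorname{atan}{\left(t \right)}}{12} + C.
The condition gives C = \frac{5}{4} - \frac{25 \pi}{48} - (\frac{3}{4} - \frac{25 \pi}{48}) = \frac{1}{2}.
So G(t) = - \frac{3 t}{4} + \frac{25 \operatorname{atan}{\left(t \right)}}{12} + \frac{1}{2}.
Check: d/dt[- \frac{3 t}{4} + \frac{25 \operatorname{atan}{\left(t \right)}}{12} + \frac{1}{2}] = \frac{16 - 9 t^{2}}{12 t^{2} + 12}, which equals G'(t).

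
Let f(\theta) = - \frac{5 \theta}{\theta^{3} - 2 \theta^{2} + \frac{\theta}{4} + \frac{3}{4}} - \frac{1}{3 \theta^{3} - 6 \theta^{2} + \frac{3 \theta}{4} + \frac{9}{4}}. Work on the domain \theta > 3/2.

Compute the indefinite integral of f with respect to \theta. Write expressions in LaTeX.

F(\theta) = - \frac{47 \log{\left(\theta - \frac{3}{2} \right)}}{6} + \frac{64 \log{\left(\theta - 1 \right)}}{9} + \frac{13 \log{\left(\theta + \frac{1}{2} \right)}}{18} + C

The denominator factors as 3 \left(\theta - 1\right) \left(2 \theta - 3\right) \left(2 \theta + 1\right); partial fractions split f into directly integrable pieces: \frac{13}{9 \left(2 \theta + 1\right)} - \frac{47}{3 \left(2 \theta - 3\right)} + \frac{64}{9 \left(\theta - 1\right)}.
Check: d/d\theta[- \frac{47 \log{\left(\theta - \frac{3}{2} \right)}}{6} + \frac{64 \log{\left(\theta - 1 \right)}}{9} + \frac{13 \log{\left(\theta + \frac{1}{2} \right)}}{18}] = \frac{- 60 \theta - 4}{12 \theta^{3} - 24 \theta^{2} + 3 \theta + 9}, which equals f(\theta).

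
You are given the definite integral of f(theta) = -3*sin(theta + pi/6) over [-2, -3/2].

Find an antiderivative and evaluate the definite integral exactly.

Since d/dtheta undoes antidifferentiation here, F'(theta) = f(theta) is required of F(theta).
F(theta) = 3*cos(theta + pi/6) is an antiderivative of f.
Check: d/dtheta[3*cos(theta + pi/6)] = -3*sin(theta + pi/6) = f(theta).
F(-3/2) = 3*sin(pi/3 + 3/2); F(-2) = 3*sin(pi/3 + 2).
Integral = F(-3/2) - F(-2) = -3*sin(pi/3 + 2) + 3*sin(pi/3 + 3/2).

Antiderivative: F(theta) = 3*cos(theta + pi/6); value = -3*sin(pi/3 + 2) + 3*sin(pi/3 + 3/2)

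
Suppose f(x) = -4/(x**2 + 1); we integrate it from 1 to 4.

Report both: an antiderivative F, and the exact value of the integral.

A candidate is checked by its d/dx: the result must match f(x).
F(x) = -4*atan(x) is an antiderivative of f.
Check: d/dx[-4*atan(x)] = -4/(x**2 + 1) = f(x).
F(4) = -4*atan(4); F(1) = -pi.
Integral = F(4) - F(1) = pi - 4*atan(4).

Antiderivative: F(x) = -4*atan(x); value = pi - 4*atan(4)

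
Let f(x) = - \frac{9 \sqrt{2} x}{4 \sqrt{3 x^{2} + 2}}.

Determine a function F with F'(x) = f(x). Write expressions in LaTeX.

The substitution u = \frac{3 x^{2}}{2} + 1 works: f is exactly (dF/du)*(du/dx) for that inner function.
Check: d/dx[- \frac{3 \sqrt{\frac{3 x^{2}}{2} + 1}}{2}] = - \frac{9 \sqrt{2} x}{4 \sqrt{3 x^{2} + 2}} = f(x).

An antiderivative is F(x) = - \frac{3 \sqrt{\frac{3 x^{2}}{2} + 1}}{2}.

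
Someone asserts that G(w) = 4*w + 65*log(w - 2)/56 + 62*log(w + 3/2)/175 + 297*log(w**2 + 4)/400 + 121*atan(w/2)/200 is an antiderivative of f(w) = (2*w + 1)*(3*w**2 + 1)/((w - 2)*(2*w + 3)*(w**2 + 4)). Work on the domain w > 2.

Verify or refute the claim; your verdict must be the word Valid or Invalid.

Invalid: d/dw[G] - f = 4, which is not 0.

d/dw[G] = (8*w**4 + 2*w**3 + 11*w**2 - 14*w - 95)/(2*w**4 - w**3 + 2*w**2 - 4*w - 24)
d/dw[G] - f(w) = 4 != 0.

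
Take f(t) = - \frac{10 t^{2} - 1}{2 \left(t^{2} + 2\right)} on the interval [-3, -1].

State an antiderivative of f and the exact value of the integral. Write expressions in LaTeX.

Whatever form F(t) takes, F'(t) = f(t) is non-negotiable.
F(t) = \frac{- 20 t + 21 \sqrt{2} \operatorname{atan}{\left(\frac{\sqrt{2} t}{2} \right)}}{4} is an antiderivative of f.
Check: d/dt[\frac{- 20 t + 21 \sqrt{2} \operatorname{atan}{\left(\frac{\sqrt{2} t}{2} \right)}}{4}] = \frac{1 - 10 t^{2}}{2 t^{2} + 4}, which equals f(t).
F(-1) = - \frac{21 \sqrt{2} \operatorname{atan}{\left(\frac{\sqrt{2}}{2} \right)}}{4} + 5; F(-3) = - \frac{21 \sqrt{2} \operatorname{atan}{\left(\frac{3 \sqrt{2}}{2} \right)}}{4} + 15.
Integral = F(-1) - F(-3) = -10 - \frac{21 \sqrt{2} \operatorname{atan}{\left(\frac{\sqrt{2}}{2} \right)}}{4} + \frac{21 \sqrt{2} \operatorname{atan}{\left(\frac{3 \sqrt{2}}{2} \right)}}{4}.

Antiderivative: F(t) = \frac{- 20 t + 21 \sqrt{2} \operatorname{atan}{\left(\frac{\sqrt{2} t}{2} \right)}}{4}; value = -10 - \frac{21 \sqrt{2} \operatorname{atan}{\left(\frac{\sqrt{2}}{2} \right)}}{4} + \frac{21 \sqrt{2} \operatorname{atan}{\left(\frac{3 \sqrt{2}}{2} \right)}}{4}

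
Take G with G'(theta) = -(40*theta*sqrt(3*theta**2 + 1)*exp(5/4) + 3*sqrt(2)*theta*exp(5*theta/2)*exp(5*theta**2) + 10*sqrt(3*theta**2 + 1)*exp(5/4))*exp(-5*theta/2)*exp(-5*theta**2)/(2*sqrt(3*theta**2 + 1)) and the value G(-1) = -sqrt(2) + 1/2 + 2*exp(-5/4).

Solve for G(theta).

G(theta) = (-sqrt(2)*sqrt(3*theta**2 + 1) + 4*exp(-5*theta**2 - 5*theta/2 + 5/4) + 1)/2

A first test for any G(theta): its theta-derivative must equal the given G'(theta).
A general antiderivative is -sqrt(3*theta**2/2 + 1/2) + 2*exp(-5*theta**2 - 5*theta/2 + 5/4) + C.
The condition gives C = -sqrt(2) + 1/2 + 2*exp(-5/4) - (-sqrt(2) + 2*exp(-5/4)) = 1/2.
So G(theta) = (-sqrt(2)*sqrt(3*theta**2 + 1) + 4*exp(-5*theta**2 - 5*theta/2 + 5/4) + 1)/2.
Check: d/dtheta[(-sqrt(2)*sqrt(3*theta**2 + 1) + 4*exp(-5*theta**2 - 5*theta/2 + 5/4) + 1)/2] = (-40*theta*sqrt(3*theta**2 + 1) - 3*sqrt(2)*theta*exp(-5/4)*exp(5*theta/2)*exp(5*theta**2) - 10*sqrt(3*theta**2 + 1))*exp(5/4)*exp(-5*theta/2)*exp(-5*theta**2)/(2*sqrt(3*theta**2 + 1)), which equals G'(theta).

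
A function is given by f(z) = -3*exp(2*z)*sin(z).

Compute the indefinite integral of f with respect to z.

Differentiate the proposed F(z) back; it has to land on f(z) exactly.
Check: d/dz[3*(-2*sin(z) + cos(z))*exp(2*z)/5] = -3*exp(2*z)*sin(z) = f(z).

F(z) = 3*(-2*sin(z) + cos(z))*exp(2*z)/5 + C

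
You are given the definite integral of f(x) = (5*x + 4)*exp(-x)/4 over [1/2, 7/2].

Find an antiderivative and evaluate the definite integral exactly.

Recognize the product-rule pattern: f = u'v + uv' with u = -5*x/4 - 9/4, v = exp(-x), so integration by parts undoes it.
F(x) = (-5*x - 9)*exp(-x)/4 is an antiderivative of f.
Check: d/dx[(-5*x - 9)*exp(-x)/4] = (5*x + 4)*exp(-x)/4 = f(x).
F(7/2) = -53*exp(-7/2)/8; F(1/2) = -23*exp(-1/2)/8.
Integral = F(7/2) - F(1/2) = -53*exp(-7/2)/8 + 23*exp(-1/2)/8.

Antiderivative: F(x) = (-5*x - 9)*exp(-x)/4; value = -53*exp(-7/2)/8 + 23*exp(-1/2)/8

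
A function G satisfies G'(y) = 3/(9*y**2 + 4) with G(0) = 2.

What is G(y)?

G(y) = (atan(3*y/2) + 4)/2

Differentiate the proposed G(y) back; it has to land on the given G'(y).
A general antiderivative is atan(3*y/2)/2 + C.
The condition gives C = 2 - (0) = 2.
So G(y) = (atan(3*y/2) + 4)/2.
Check: d/dy[(atan(3*y/2) + 4)/2] = 3/(9*y**2 + 4) = G'(y).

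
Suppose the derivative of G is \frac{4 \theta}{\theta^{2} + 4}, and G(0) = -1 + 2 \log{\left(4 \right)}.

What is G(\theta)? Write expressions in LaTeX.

G(\theta) = 2 \log{\left(\theta^{2} + 4 \right)} - 1

The substitution u = \theta^{2} + 4 works: G'(\theta) is exactly (dG/du)*(du/d\theta) for that inner function.
A general antiderivative is 2 \log{\left(\theta^{2} + 4 \right)} + C.
The condition gives C = -1 + 2 \log{\left(4 \right)} - (2 \log{\left(4 \right)}) = -1.
So G(\theta) = 2 \log{\left(\theta^{2} + 4 \right)} - 1.
Check: d/d\theta[2 \log{\left(\theta^{2} + 4 \right)} - 1] = \frac{4 \theta}{\theta^{2} + 4} = G'(\theta).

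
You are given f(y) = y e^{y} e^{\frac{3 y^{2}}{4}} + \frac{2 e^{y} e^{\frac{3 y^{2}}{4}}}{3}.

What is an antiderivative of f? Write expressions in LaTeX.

The substitution u = \frac{3 y^{2}}{4} + y works: f is exactly (dF/du)*(du/dy) for that inner function.
Check: d/dy[\frac{2 e^{\frac{3 y^{2}}{4} + y}}{3}] = y e^{y} e^{\frac{3 y^{2}}{4}} + \frac{2 e^{y} e^{\frac{3 y^{2}}{4}}}{3} = f(y).

An antiderivative is F(y) = \frac{2 e^{\frac{3 y^{2}}{4} + y}}{3}.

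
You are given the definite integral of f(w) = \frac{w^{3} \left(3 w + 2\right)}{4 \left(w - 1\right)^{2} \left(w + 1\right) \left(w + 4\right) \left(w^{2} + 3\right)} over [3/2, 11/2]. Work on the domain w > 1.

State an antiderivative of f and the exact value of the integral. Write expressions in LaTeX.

Antiderivative: F(w) = \frac{3 \log{\left(w - 1 \right)}}{40} + \frac{\log{\left(w + 1 \right)}}{192} - \frac{32 \log{\left(w + 4 \right)}}{285} + \frac{39 \log{\left(w^{2} + 3 \right)}}{2432} + \frac{81 \sqrt{3} \operatorname{atan}{\left(\frac{\sqrt{3} w}{3} \right)}}{1216} - \frac{1}{32 w - 32}; value = - \frac{32 \log{\left(\frac{19}{2} \right)}}{285} - \frac{81 \sqrt{3} \operatorname{atan}{\left(\frac{\sqrt{3}}{2} \right)}}{1216} - \frac{39 \log{\left(\frac{21}{4} \right)}}{2432} - \frac{\log{\left(\frac{5}{2} \right)}}{192} + \frac{\log{\left(\frac{13}{2} \right)}}{192} + \frac{3 \log{\left(2 \right)}}{40} + \frac{1}{18} + \frac{39 \log{\left(\frac{133}{4} \right)}}{2432} + \frac{3 \log{\left(\frac{9}{2} \right)}}{40} + \frac{81 \sqrt{3} \operatorname{atan}{\left(\frac{11 \sqrt{3}}{6} \right)}}{1216} + \frac{32 \log{\left(\frac{11}{2} \right)}}{285}

Factor the denominator (4 \left(w - 1\right)^{2} \left(w + 1\right) \left(w + 4\right) \left(w^{2} + 3\right)) and decompose: f = \frac{3 \left(13 w + 81\right)}{1216 \left(w^{2} + 3\right)} - \frac{32}{285 \left(w + 4\right)} + \frac{1}{192 \left(w + 1\right)} + \frac{3}{40 \left(w - 1\right)} + \frac{1}{32 \left(w - 1\right)^{2}}; each piece integrates to a log, atan, or power term.
F(w) = \frac{3 \log{\left(w - 1 \right)}}{40} + \frac{\log{\left(w + 1 \right)}}{192} - \frac{32 \log{\left(w + 4 \right)}}{285} + \frac{39 \log{\left(w^{2} + 3 \right)}}{2432} + \frac{81 \sqrt{3} \operatorname{atan}{\left(\frac{\sqrt{3} w}{3} \right)}}{1216} - \frac{1}{32 w - 32} is an antiderivative of f.
Check: d/dw[\frac{3 \log{\left(w - 1 \right)}}{40} + \frac{\log{\left(w + 1 \right)}}{192} - \frac{32 \log{\left(w + 4 \right)}}{285} + \frac{39 \log{\left(w^{2} + 3 \right)}}{2432} + \frac{81 \sqrt{3} \operatorname{atan}{\left(\frac{\sqrt{3} w}{3} \right)}}{1216} - \frac{1}{32 w - 32}] = \frac{3 w^{4} + 2 w^{3}}{4 w^{6} + 12 w^{5} - 8 w^{4} + 24 w^{3} - 44 w^{2} - 36 w + 48}, which equals f(w).
F(11/2) = - \frac{32 \log{\left(\frac{19}{2} \right)}}{285} - \frac{1}{144} + \frac{\log{\left(\frac{13}{2} \right)}}{192} + \frac{39 \log{\left(\frac{133}{4} \right)}}{2432} + \frac{3 \log{\left(\frac{9}{2} \right)}}{40} + \frac{81 \sqrt{3} \operatorname{atan}{\left(\frac{11 \sqrt{3}}{6} \right)}}{1216}; F(3/2) = - \frac{32 \log{\left(\frac{11}{2} \right)}}{285} - \frac{1}{16} - \frac{3 \log{\left(2 \right)}}{40} + \frac{\log{\left(\frac{5}{2} \right)}}{192} + \frac{39 \log{\left(\frac{21}{4} \right)}}{2432} + \frac{81 \sqrt{3} \operatorname{atan}{\left(\frac{\sqrt{3}}{2} \right)}}{1216}.
Integral = F(11/2) - F(3/2) = - \frac{32 \log{\left(\frac{19}{2} \right)}}{285} - \frac{81 \sqrt{3} \operatorname{atan}{\left(\frac{\sqrt{3}}{2} \right)}}{1216} - \frac{39 \log{\left(\frac{21}{4} \right)}}{2432} - \frac{\log{\left(\frac{5}{2} \right)}}{192} + \frac{\log{\left(\frac{13}{2} \right)}}{192} + \frac{3 \log{\left(2 \right)}}{40} + \frac{1}{18} + \frac{39 \log{\left(\frac{133}{4} \right)}}{2432} + \frac{3 \log{\left(\frac{9}{2} \right)}}{40} + \frac{81 \sqrt{3} \operatorname{atan}{\left(\frac{11 \sqrt{3}}{6} \right)}}{1216} + \frac{32 \log{\left(\frac{11}{2} \right)}}{285}.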